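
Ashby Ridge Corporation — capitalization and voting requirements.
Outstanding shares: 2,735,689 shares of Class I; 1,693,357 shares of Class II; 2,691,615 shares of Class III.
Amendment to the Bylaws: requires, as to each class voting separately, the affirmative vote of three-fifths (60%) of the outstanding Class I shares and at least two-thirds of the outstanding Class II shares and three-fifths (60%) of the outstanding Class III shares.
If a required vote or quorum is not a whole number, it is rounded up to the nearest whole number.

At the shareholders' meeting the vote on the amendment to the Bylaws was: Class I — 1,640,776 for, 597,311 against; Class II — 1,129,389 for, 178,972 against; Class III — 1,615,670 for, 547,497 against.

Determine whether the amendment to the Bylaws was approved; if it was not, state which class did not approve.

Not approved — the Class I shares did not give the required vote.

Class I: 3/5 of 2735689 = 1641413.40, rounded up to 1641414; 1,641,414 required, 1,640,776 in favor — not approved.
Class II: 2/3 of 1693357 = 1128904.67, rounded up to 1128905; 1,128,905 required, 1,129,389 in favor — approved.
Class III: 3/5 of 2691615 = 1614969; 1,614,969 required, 1,615,670 in favor — approved.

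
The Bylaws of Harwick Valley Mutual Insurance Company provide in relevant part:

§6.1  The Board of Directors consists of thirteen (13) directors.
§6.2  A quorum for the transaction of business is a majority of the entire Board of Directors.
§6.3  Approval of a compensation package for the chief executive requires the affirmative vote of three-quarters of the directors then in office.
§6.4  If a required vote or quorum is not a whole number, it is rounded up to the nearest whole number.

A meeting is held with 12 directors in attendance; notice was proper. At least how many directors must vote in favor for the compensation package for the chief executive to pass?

The compensation package for the chief executive requires three-fourths of the directors then in office (13).
3/4 of 13 = 9.75, rounded up to 10.

10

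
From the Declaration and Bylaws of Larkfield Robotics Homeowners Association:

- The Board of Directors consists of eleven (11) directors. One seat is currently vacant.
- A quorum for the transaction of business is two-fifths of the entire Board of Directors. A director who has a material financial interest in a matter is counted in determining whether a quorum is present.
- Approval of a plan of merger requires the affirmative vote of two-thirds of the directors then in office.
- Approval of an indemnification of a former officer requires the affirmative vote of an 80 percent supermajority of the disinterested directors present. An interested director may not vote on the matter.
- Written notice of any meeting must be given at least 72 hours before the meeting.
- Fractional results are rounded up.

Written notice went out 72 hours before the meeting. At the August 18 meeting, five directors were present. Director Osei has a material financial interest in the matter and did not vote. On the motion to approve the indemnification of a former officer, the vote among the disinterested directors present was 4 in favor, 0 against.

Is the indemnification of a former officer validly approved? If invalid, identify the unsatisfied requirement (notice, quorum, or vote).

Notice: 72 hours given; 72 required (72 ≥ 72). Satisfied.
Quorum: 5 present (interested directors count toward quorum); quorum is 5. Satisfied.
Vote: the indemnification of a former officer requires four-fifths of the disinterested directors present (5 − 1 = 4). 4/5 of 4 = 3.20, rounded up to 4, so 4 affirmative votes are needed; 4 voted in favor. Satisfied.

Valid — all requirements satisfied.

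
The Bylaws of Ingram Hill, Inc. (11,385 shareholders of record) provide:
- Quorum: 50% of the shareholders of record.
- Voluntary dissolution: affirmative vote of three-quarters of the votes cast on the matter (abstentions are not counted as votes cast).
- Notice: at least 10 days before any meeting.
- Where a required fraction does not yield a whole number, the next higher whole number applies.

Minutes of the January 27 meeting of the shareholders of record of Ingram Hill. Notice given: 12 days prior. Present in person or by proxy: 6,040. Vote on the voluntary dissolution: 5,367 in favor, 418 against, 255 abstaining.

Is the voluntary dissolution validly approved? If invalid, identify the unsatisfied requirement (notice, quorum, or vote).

Valid — all requirements satisfied.

Notice: 12 days given; 10 required. Satisfied.
Quorum: 50% of 11,385 = 5,692.50, rounded up to 5,693; 6,040 present. Satisfied.
Vote: requires three-fourths of the votes cast (6,040 − 255 abstaining = 5,785); 3/4 of 5785 = 4338.75, rounded up to 4339, so 4,339 needed; 5,367 in favor. Satisfied.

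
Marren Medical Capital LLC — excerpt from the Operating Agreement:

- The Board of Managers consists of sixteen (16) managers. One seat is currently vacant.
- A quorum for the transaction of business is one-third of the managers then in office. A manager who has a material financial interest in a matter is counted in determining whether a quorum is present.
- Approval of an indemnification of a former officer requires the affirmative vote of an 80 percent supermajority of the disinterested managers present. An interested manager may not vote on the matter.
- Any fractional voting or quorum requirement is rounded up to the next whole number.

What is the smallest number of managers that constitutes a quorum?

5

1/3 of 15 = 5.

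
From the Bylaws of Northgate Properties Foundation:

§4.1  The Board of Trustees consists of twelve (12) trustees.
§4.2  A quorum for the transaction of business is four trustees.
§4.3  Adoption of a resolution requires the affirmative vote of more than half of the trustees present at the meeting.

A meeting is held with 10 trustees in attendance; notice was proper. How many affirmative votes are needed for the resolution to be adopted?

The resolution requires a majority of the trustees present (10).
A majority of 10 is 6.

6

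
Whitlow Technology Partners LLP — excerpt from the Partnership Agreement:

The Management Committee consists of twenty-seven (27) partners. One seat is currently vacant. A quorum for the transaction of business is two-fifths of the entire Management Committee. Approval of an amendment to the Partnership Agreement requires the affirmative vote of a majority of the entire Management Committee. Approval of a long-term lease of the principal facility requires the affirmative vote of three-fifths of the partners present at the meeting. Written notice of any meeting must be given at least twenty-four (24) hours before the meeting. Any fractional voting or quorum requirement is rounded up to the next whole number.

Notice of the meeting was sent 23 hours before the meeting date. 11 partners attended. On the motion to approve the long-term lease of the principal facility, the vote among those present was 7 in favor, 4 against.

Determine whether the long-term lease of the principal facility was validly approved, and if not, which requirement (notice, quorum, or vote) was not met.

Notice: 23 hours given; 24 required (23 < 24). Not satisfied.
Quorum: 11 present; quorum is 11. Satisfied.
Vote: the long-term lease of the principal facility requires three-fifths of the partners present (11). 3/5 of 11 = 6.60, rounded up to 7, so 7 affirmative votes are needed; 7 voted in favor. Satisfied.

Invalid — notice requirement not satisfied.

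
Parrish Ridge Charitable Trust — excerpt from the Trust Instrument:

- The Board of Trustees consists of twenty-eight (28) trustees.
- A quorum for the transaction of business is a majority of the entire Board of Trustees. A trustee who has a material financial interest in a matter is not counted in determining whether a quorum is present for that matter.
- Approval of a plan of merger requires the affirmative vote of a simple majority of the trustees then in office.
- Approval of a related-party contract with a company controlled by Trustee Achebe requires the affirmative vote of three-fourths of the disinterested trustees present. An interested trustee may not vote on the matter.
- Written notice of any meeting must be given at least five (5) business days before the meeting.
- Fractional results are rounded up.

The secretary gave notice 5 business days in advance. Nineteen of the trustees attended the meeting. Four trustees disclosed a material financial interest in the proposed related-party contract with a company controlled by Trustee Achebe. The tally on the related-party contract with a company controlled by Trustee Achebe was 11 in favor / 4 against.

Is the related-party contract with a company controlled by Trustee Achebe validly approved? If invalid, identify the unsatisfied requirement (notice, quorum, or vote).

Notice: 5 business days given; 5 required (5 ≥ 5). Satisfied.
Quorum: 19 present, but the 4 interested trustees do not count, leaving 15. Quorum is 15. Satisfied.
Vote: the related-party contract with a company controlled by Trustee Achebe requires three-fourths of the disinterested trustees present (19 − 4 = 15). 3/4 of 15 = 11.25, rounded up to 12, so 12 affirmative votes are needed; 11 voted in favor. Not satisfied.

Invalid — vote requirement not satisfied.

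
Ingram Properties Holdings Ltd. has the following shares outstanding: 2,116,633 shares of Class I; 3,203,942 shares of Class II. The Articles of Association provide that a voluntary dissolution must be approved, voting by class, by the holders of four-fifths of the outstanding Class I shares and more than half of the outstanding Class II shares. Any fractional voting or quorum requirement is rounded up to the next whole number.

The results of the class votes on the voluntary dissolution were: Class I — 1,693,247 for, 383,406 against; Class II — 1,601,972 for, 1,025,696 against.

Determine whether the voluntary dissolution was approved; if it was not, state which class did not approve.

Class I: 4/5 of 2116633 = 1693306.40, rounded up to 1693307; 1,693,307 required, 1,693,247 in favor — not approved.
Class II: a majority of 3203942 is 1601972; 1,601,972 required, 1,601,972 in favor — approved.

Not approved — the Class I shares did not give the required vote.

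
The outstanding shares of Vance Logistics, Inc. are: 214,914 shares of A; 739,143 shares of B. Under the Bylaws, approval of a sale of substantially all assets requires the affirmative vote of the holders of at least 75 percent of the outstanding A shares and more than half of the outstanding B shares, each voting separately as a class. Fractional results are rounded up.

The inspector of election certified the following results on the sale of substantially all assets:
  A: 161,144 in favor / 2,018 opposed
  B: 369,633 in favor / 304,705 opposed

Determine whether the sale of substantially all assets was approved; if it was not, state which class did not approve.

Not approved — the A shares did not give the required vote.

A: 3/4 of 214914 = 161185.50, rounded up to 161186; 161,186 required, 161,144 in favor — not approved.
B: a majority of 739143 is 369572; 369,572 required, 369,633 in favor — approved.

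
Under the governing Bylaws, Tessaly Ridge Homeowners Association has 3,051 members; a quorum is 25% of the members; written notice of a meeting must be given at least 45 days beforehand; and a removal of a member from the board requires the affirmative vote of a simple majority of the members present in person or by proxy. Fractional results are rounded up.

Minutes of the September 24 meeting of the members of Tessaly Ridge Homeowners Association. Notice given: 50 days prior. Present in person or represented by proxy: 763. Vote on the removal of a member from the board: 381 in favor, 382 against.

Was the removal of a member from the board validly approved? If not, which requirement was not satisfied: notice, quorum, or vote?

Invalid — vote requirement not satisfied.

Notice: 50 days given; 45 required. Satisfied.
Quorum: 25% of 3,051 = 762.75, rounded up to 763; 763 present. Satisfied.
Vote: requires a majority of those present (763); a majority of 763 is 382, so 382 needed; 381 in favor. Not satisfied.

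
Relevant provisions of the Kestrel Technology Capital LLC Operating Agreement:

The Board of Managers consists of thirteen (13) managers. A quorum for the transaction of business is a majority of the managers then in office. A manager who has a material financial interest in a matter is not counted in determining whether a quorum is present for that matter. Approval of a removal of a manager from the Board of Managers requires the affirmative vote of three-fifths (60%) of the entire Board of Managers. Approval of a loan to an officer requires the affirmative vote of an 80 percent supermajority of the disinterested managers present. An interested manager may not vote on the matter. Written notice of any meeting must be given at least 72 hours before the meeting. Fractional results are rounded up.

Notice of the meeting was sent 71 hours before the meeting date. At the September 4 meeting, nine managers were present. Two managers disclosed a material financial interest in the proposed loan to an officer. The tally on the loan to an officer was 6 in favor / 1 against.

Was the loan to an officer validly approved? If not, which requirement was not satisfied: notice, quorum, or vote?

Notice: 71 hours given; 72 required (71 < 72). Not satisfied.
Quorum: 9 present, but the 2 interested managers do not count, leaving 7. Quorum is 7. Satisfied.
Vote: the loan to an officer requires four-fifths of the disinterested managers present (9 − 2 = 7). 4/5 of 7 = 5.60, rounded up to 6, so 6 affirmative votes are needed; 6 voted in favor. Satisfied.

Invalid — notice requirement not satisfied.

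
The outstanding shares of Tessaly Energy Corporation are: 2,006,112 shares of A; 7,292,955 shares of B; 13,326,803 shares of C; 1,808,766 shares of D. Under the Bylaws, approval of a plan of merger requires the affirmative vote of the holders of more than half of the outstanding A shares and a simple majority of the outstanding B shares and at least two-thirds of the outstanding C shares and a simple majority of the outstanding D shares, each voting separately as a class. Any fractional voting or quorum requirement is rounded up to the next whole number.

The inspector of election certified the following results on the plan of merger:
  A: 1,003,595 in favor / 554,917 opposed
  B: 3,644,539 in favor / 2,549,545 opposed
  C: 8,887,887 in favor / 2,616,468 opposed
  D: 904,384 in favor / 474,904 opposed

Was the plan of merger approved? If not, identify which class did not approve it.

A: a majority of 2006112 is 1003057; 1,003,057 required, 1,003,595 in favor — approved.
B: a majority of 7292955 is 3646478; 3,646,478 required, 3,644,539 in favor — not approved.
C: 2/3 of 13326803 = 8884535.33, rounded up to 8884536; 8,884,536 required, 8,887,887 in favor — approved.
D: a majority of 1808766 is 904384; 904,384 required, 904,384 in favor — approved.

Not approved — the B shares did not give the required vote.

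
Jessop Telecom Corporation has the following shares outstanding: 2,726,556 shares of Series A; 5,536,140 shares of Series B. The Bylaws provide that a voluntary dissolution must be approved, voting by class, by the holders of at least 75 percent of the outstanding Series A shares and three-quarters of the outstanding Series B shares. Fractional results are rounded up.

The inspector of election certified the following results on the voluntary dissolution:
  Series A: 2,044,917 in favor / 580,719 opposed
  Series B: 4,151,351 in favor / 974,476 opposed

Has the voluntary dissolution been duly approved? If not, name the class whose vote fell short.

Not approved — the Series B shares did not give the required vote.

Series A: 3/4 of 2726556 = 2044917; 2,044,917 required, 2,044,917 in favor — approved.
Series B: 3/4 of 5536140 = 4152105; 4,152,105 required, 4,151,351 in favor — not approved.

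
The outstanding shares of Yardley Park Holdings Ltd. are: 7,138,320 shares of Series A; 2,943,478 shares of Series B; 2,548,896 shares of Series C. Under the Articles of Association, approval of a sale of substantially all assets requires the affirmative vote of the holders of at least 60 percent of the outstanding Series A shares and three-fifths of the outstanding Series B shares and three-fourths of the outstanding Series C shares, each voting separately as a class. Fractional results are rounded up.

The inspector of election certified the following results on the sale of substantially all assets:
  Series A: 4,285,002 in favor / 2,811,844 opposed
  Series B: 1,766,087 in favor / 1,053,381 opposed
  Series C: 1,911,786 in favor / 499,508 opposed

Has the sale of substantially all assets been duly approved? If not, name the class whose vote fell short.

Series A: 3/5 of 7138320 = 4282992; 4,282,992 required, 4,285,002 in favor — approved.
Series B: 3/5 of 2943478 = 1766086.80, rounded up to 1766087; 1,766,087 required, 1,766,087 in favor — approved.
Series C: 3/4 of 2548896 = 1911672; 1,911,672 required, 1,911,786 in favor — approved.

Approved — every class gave the required vote.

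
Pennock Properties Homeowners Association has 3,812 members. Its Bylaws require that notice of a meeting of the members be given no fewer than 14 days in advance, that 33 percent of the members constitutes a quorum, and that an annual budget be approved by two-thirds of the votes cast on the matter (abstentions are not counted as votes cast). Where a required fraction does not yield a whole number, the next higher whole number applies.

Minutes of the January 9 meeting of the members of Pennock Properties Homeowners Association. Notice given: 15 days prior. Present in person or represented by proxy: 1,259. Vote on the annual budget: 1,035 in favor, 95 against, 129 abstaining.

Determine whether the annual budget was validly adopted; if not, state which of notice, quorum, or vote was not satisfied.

Valid — all requirements satisfied.

Notice: 15 days given; 14 required. Satisfied.
Quorum: 33% of 3,812 = 1,257.96, rounded up to 1,258; 1,259 present. Satisfied.
Vote: requires two-thirds of the votes cast (1,259 − 129 abstaining = 1,130); 2/3 of 1130 = 753.33, rounded up to 754, so 754 needed; 1,035 in favor. Satisfied.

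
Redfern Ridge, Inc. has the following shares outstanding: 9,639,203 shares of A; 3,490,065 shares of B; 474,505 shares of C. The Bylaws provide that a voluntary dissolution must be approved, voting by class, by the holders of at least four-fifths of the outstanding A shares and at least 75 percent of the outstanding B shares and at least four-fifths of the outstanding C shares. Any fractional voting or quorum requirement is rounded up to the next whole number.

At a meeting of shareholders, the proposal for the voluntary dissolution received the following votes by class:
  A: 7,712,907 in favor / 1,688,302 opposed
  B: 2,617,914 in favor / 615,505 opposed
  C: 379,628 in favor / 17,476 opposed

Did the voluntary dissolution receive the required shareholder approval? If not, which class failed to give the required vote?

Approved — every class gave the required vote.

A: 4/5 of 9639203 = 7711362.40, rounded up to 7711363; 7,711,363 required, 7,712,907 in favor — approved.
B: 3/4 of 3490065 = 2617548.75, rounded up to 2617549; 2,617,549 required, 2,617,914 in favor — approved.
C: 4/5 of 474505 = 379604; 379,604 required, 379,628 in favor — approved.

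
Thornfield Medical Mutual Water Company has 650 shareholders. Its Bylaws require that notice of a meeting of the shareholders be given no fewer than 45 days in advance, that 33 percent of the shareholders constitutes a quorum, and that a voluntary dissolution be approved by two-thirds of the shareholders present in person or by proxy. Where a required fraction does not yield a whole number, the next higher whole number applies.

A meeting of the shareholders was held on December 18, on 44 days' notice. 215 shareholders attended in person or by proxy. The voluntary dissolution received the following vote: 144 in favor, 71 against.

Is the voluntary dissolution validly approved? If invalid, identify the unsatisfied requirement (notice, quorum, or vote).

Notice: 44 days given; 45 required. Not satisfied.
Quorum: 33% of 650 = 214.50, rounded up to 215; 215 present. Satisfied.
Vote: requires two-thirds of those present (215); 2/3 of 215 = 143.33, rounded up to 144, so 144 needed; 144 in favor. Satisfied.

Invalid — notice requirement not satisfied.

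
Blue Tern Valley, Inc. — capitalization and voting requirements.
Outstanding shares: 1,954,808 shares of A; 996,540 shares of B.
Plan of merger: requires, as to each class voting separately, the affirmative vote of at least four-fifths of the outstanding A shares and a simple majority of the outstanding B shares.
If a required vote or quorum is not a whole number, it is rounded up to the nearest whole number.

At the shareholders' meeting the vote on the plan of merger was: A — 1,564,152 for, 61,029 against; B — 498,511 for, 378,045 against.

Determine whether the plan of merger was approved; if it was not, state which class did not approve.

A: 4/5 of 1954808 = 1563846.40, rounded up to 1563847; 1,563,847 required, 1,564,152 in favor — approved.
B: a majority of 996540 is 498271; 498,271 required, 498,511 in favor — approved.

Approved — every class gave the required vote.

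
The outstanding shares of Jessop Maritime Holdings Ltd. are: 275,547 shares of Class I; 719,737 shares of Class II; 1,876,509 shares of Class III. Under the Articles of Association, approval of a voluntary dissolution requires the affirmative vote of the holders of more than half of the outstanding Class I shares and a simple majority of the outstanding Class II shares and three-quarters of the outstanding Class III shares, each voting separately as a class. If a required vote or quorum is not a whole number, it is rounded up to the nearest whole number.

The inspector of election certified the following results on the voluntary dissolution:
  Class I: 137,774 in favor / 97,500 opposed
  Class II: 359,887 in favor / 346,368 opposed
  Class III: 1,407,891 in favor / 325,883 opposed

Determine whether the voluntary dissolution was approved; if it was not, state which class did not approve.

Approved — every class gave the required vote.

Class I: a majority of 275547 is 137774; 137,774 required, 137,774 in favor — approved.
Class II: a majority of 719737 is 359869; 359,869 required, 359,887 in favor — approved.
Class III: 3/4 of 1876509 = 1407381.75, rounded up to 1407382; 1,407,382 required, 1,407,891 in favor — approved.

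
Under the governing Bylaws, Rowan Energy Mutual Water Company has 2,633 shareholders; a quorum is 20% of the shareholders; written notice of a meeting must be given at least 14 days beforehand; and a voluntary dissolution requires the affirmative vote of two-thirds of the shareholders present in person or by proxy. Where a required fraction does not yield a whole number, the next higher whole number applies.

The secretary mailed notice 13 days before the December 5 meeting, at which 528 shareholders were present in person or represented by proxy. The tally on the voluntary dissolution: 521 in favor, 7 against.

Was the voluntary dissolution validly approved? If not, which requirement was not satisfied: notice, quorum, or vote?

Notice: 13 days given; 14 required. Not satisfied.
Quorum: 20% of 2,633 = 526.60, rounded up to 527; 528 present. Satisfied.
Vote: requires two-thirds of those present (528); 2/3 of 528 = 352, so 352 needed; 521 in favor. Satisfied.

Invalid — notice requirement not satisfied.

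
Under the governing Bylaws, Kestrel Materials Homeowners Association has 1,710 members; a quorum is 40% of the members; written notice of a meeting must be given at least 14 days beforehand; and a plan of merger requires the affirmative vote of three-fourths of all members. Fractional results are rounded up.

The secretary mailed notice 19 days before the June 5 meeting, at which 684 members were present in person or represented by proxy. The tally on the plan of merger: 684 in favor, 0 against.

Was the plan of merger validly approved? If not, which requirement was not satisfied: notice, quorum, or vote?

Notice: 19 days given; 14 required. Satisfied.
Quorum: 40% of 1,710 = 684; 684 present. Satisfied.
Vote: requires three-fourths of all members (1,710); 3/4 of 1710 = 1282.50, rounded up to 1283, so 1,283 needed; 684 in favor. Not satisfied.

Invalid — vote requirement not satisfied.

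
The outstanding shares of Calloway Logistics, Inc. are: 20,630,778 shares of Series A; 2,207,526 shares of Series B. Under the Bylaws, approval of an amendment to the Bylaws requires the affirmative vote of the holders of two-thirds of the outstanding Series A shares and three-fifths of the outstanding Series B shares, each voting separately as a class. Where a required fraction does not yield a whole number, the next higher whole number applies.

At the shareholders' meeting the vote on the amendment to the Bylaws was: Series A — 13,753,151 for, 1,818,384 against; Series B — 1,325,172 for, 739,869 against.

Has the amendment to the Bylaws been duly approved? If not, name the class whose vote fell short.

Not approved — the Series A shares did not give the required vote.

Series A: 2/3 of 20630778 = 13753852; 13,753,852 required, 13,753,151 in favor — not approved.
Series B: 3/5 of 2207526 = 1324515.60, rounded up to 1324516; 1,324,516 required, 1,325,172 in favor — approved.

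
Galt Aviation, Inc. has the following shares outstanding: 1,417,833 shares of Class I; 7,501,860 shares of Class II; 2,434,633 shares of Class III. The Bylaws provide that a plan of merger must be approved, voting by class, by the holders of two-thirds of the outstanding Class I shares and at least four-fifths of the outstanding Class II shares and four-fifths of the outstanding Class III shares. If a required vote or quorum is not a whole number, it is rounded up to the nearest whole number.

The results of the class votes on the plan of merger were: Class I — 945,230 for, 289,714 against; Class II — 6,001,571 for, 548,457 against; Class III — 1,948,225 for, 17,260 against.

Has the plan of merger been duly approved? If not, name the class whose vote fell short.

Class I: 2/3 of 1417833 = 945222; 945,222 required, 945,230 in favor — approved.
Class II: 4/5 of 7501860 = 6001488; 6,001,488 required, 6,001,571 in favor — approved.
Class III: 4/5 of 2434633 = 1947706.40, rounded up to 1947707; 1,947,707 required, 1,948,225 in favor — approved.

Approved — every class gave the required vote.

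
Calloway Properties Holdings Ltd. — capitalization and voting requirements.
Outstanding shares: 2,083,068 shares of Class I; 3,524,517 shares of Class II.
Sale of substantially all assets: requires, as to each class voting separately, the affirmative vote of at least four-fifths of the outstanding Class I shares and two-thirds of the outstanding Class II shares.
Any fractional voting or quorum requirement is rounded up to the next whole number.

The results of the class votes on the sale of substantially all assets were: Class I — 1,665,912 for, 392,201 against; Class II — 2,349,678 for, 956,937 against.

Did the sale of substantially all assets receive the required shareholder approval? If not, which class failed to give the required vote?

Class I: 4/5 of 2083068 = 1666454.40, rounded up to 1666455; 1,666,455 required, 1,665,912 in favor — not approved.
Class II: 2/3 of 3524517 = 2349678; 2,349,678 required, 2,349,678 in favor — approved.

Not approved — the Class I shares did not give the required vote.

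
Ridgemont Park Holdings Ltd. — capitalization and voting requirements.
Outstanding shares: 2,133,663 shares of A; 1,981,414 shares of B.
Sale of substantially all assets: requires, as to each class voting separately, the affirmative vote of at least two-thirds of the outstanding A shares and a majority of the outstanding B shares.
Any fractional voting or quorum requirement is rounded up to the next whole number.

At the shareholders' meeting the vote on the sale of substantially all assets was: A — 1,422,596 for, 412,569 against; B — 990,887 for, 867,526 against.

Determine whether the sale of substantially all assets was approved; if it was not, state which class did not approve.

A: 2/3 of 2133663 = 1422442; 1,422,442 required, 1,422,596 in favor — approved.
B: a majority of 1981414 is 990708; 990,708 required, 990,887 in favor — approved.

Approved — every class gave the required vote.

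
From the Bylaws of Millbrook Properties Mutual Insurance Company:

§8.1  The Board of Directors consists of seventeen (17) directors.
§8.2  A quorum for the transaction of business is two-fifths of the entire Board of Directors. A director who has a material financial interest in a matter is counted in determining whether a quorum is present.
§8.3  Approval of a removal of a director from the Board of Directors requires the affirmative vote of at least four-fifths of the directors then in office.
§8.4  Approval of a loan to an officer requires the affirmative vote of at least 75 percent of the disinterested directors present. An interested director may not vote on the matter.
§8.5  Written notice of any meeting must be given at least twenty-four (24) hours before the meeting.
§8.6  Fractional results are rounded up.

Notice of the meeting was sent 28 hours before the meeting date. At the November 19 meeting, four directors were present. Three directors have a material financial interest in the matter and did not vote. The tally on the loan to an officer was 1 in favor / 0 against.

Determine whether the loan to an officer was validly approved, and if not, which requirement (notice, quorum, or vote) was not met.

Invalid — quorum requirement not satisfied.

Notice: 28 hours given; 24 required (28 ≥ 24). Satisfied.
Quorum: 4 present (interested directors count toward quorum); quorum is 7. Not satisfied.
Vote: the loan to an officer requires three-fourths of the disinterested directors present (4 − 3 = 1). 3/4 of 1 = 0.75, rounded up to 1, so 1 affirmative vote is needed; 1 voted in favor. Satisfied. (Moot — without a quorum no business can be validly transacted.)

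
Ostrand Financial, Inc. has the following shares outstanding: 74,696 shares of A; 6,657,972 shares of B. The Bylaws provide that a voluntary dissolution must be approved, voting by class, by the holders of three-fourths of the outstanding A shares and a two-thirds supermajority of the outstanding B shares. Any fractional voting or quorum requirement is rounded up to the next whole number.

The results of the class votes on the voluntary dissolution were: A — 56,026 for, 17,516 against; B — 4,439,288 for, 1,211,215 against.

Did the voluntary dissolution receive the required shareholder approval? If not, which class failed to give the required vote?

Approved — every class gave the required vote.

A: 3/4 of 74696 = 56022; 56,022 required, 56,026 in favor — approved.
B: 2/3 of 6657972 = 4438648; 4,438,648 required, 4,439,288 in favor — approved.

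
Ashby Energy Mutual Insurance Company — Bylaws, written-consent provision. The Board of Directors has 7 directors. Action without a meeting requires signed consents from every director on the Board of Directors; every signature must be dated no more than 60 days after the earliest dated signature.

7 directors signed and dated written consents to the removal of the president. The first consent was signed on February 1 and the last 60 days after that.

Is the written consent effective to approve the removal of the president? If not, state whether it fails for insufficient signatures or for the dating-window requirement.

Signatures required: the unanimous vote of 7 — unanimous means all 7, so 7 needed; 7 signed. Sufficient.
Dating window: the latest signature is 60 days after the earliest; the limit is 60 days. Within the window.

Effective — both the signature and dating-window requirements are satisfied.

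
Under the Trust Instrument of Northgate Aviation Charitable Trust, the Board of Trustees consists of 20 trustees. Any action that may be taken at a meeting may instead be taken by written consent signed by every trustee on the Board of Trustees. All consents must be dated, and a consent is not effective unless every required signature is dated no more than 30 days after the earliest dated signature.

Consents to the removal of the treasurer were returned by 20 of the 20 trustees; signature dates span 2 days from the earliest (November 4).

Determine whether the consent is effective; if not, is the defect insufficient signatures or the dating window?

Signatures required: the unanimous vote of 20 — unanimous means all 20, so 20 needed; 20 signed. Sufficient.
Dating window: the latest signature is 2 days after the earliest; the limit is 30 days. Within the window.

Effective — both the signature and dating-window requirements are satisfied.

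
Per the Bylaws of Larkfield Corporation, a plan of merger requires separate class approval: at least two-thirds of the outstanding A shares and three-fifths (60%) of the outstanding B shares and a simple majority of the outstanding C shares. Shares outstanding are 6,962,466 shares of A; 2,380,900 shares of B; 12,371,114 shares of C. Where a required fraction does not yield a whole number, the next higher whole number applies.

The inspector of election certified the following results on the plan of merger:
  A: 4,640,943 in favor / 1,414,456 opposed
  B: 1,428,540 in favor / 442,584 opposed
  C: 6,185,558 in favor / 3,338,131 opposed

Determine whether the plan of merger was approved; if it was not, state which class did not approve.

A: 2/3 of 6962466 = 4641644; 4,641,644 required, 4,640,943 in favor — not approved.
B: 3/5 of 2380900 = 1428540; 1,428,540 required, 1,428,540 in favor — approved.
C: a majority of 12371114 is 6185558; 6,185,558 required, 6,185,558 in favor — approved.

Not approved — the A shares did not give the required vote.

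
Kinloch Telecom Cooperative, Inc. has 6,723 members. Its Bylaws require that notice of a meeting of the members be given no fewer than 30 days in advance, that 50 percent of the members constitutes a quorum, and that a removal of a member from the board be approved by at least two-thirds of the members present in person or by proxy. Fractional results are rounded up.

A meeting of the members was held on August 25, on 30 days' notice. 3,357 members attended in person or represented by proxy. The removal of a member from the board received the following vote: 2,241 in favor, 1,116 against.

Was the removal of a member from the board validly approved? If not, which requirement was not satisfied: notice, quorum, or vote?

Notice: 30 days given; 30 required. Satisfied.
Quorum: 50% of 6,723 = 3,361.50, rounded up to 3,362; 3,357 present. Not satisfied.
Vote: requires two-thirds of those present (3,357); 2/3 of 3357 = 2238, so 2,238 needed; 2,241 in favor. Satisfied.

Invalid — quorum requirement not satisfied.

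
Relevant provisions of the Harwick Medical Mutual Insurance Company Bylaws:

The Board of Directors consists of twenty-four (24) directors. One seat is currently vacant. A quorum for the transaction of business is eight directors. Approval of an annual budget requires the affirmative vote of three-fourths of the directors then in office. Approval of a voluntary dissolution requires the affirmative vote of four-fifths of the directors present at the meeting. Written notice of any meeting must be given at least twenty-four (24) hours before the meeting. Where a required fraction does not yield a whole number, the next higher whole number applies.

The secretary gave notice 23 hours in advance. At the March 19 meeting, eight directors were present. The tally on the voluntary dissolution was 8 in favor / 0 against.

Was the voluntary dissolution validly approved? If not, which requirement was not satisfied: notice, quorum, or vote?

Invalid — notice requirement not satisfied.

Notice: 23 hours given; 24 required (23 < 24). Not satisfied.
Quorum: 8 present; quorum is 8. Satisfied.
Vote: the voluntary dissolution requires four-fifths of the directors present (8). 4/5 of 8 = 6.40, rounded up to 7, so 7 affirmative votes are needed; 8 voted in favor. Satisfied.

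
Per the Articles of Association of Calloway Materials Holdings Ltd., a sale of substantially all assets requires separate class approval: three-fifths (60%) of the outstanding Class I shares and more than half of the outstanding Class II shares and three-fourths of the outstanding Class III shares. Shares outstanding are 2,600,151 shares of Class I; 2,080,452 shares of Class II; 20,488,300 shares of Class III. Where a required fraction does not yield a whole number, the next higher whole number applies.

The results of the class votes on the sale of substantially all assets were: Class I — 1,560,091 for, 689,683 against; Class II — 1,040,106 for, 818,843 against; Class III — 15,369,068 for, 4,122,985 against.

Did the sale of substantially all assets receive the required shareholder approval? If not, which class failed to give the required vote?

Class I: 3/5 of 2600151 = 1560090.60, rounded up to 1560091; 1,560,091 required, 1,560,091 in favor — approved.
Class II: a majority of 2080452 is 1040227; 1,040,227 required, 1,040,106 in favor — not approved.
Class III: 3/4 of 20488300 = 15366225; 15,366,225 required, 15,369,068 in favor — approved.

Not approved — the Class II shares did not give the required vote.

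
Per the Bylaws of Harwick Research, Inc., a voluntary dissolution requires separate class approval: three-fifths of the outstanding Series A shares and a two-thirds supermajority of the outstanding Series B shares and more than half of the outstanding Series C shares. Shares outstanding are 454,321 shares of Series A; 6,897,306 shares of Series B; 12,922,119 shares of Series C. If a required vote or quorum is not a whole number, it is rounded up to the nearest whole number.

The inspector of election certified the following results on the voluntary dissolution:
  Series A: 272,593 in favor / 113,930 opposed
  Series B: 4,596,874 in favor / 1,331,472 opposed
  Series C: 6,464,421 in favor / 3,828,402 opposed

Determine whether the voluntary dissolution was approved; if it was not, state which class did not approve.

Not approved — the Series B shares did not give the required vote.

Series A: 3/5 of 454321 = 272592.60, rounded up to 272593; 272,593 required, 272,593 in favor — approved.
Series B: 2/3 of 6897306 = 4598204; 4,598,204 required, 4,596,874 in favor — not approved.
Series C: a majority of 12922119 is 6461060; 6,461,060 required, 6,464,421 in favor — approved.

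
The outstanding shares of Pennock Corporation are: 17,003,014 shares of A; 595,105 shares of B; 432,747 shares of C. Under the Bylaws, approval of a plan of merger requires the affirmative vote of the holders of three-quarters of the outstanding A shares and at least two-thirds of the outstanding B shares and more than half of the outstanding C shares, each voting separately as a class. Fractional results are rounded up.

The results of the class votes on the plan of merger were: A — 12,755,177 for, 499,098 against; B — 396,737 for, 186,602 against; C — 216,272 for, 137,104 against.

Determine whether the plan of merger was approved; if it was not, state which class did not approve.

A: 3/4 of 17003014 = 12752260.50, rounded up to 12752261; 12,752,261 required, 12,755,177 in favor — approved.
B: 2/3 of 595105 = 396736.67, rounded up to 396737; 396,737 required, 396,737 in favor — approved.
C: a majority of 432747 is 216374; 216,374 required, 216,272 in favor — not approved.

Not approved — the C shares did not give the required vote.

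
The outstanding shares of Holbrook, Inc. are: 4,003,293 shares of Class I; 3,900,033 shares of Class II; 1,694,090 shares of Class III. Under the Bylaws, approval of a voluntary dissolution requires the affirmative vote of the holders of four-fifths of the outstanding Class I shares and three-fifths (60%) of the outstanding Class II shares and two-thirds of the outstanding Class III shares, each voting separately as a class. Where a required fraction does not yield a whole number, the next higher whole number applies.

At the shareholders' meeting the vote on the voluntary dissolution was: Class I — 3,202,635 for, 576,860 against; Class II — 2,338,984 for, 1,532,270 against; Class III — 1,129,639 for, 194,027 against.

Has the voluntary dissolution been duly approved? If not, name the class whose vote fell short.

Class I: 4/5 of 4003293 = 3202634.40, rounded up to 3202635; 3,202,635 required, 3,202,635 in favor — approved.
Class II: 3/5 of 3900033 = 2340019.80, rounded up to 2340020; 2,340,020 required, 2,338,984 in favor — not approved.
Class III: 2/3 of 1694090 = 1129393.33, rounded up to 1129394; 1,129,394 required, 1,129,639 in favor — approved.

Not approved — the Class II shares did not give the required vote.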